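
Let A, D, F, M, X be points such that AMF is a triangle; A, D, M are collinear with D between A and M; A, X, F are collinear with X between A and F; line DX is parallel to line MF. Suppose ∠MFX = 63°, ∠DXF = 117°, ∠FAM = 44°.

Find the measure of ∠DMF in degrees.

1. ∠AFM = 63°  [X on ray FA]
2. ∠AMF = 73°  [△AMF]
3. ∠DMF = 73°  [D on ray MA]

∠DMF = 73°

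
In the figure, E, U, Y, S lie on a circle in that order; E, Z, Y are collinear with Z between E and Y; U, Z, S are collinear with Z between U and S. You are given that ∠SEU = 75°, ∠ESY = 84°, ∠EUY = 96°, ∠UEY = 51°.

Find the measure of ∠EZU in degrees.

1. ∠SYU = 105°  [cyclic EUYS, opposite ∠E+∠Y]
2. ∠EYU = 33°  [△EUY]
3. ∠USY = 51°  [same arc UY]
4. ∠SUY = 24°  [△UYS]
5. ∠UZY = 123°  [△UZY]
6. ∠EZU = 57°  [linear pair at Z on EY]

∠EZU = 57°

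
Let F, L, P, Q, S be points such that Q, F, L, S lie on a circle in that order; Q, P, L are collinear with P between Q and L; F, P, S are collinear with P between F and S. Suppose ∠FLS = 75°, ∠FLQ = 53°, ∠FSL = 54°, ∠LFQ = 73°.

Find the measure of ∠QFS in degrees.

∠QFS = 22°

1. ∠FQS = 105°  [cyclic QFLS, opposite ∠Q+∠L]
2. ∠FSQ = 53°  [same arc QF]
3. ∠QFS = 22°  [△QFS]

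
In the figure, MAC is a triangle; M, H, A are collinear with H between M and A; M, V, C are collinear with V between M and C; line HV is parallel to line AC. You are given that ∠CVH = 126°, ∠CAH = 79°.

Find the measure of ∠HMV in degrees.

∠HMV = 47°

1. ∠HVM = 54°  [linear pair at V on MC]
2. ∠CAM = 79°  [H on ray AM]
3. ∠ACM = 54°  [HV∥AC, corresponding at V]
4. ∠AMC = 47°  [△MAC]
5. ∠HMV = 47°  [H on MA, V on MC]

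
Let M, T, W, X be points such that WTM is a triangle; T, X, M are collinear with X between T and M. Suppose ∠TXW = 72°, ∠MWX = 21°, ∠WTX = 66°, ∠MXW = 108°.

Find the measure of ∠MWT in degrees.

1. ∠WMX = 51°  [△WXM]
2. ∠MTW = 66°  [X on ray TM]
3. ∠TMW = 51°  [X on ray MT]
4. ∠MWT = 63°  [△WTM]

∠MWT = 63°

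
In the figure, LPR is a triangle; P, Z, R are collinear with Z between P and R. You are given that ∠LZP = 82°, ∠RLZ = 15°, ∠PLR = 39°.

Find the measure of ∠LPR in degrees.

1. ∠LZR = 98°  [linear pair at Z on PR]
2. ∠LRZ = 67°  [△LZR]
3. ∠LRP = 67°  [Z on ray RP]
4. ∠LPR = 74°  [△LPR]

∠LPR = 74°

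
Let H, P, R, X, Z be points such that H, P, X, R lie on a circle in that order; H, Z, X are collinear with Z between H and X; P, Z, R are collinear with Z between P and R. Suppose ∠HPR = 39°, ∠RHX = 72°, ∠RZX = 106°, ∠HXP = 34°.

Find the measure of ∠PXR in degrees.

1. ∠HXR = 39°  [same arc HR]
2. ∠RPX = 72°  [same arc XR]
3. ∠PRX = 35°  [△XZR]
4. ∠PXR = 73°  [△PXR]

∠PXR = 73°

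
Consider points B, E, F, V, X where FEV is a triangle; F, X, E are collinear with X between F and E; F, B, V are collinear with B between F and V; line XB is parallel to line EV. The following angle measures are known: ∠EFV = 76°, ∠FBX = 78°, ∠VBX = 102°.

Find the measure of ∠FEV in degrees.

1. ∠BFX = 76°  [X on FE, B on FV]
2. ∠BXF = 26°  [△FXB]
3. ∠FEV = 26°  [XB∥EV, corresponding at X]

∠FEV = 26°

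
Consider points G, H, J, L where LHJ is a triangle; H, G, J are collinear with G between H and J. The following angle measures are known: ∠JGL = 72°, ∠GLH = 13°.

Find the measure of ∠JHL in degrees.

∠JHL = 59°

1. ∠HGL = 108°  [linear pair at G on HJ]
2. ∠GHL = 59°  [△LHG]
3. ∠JHL = 59°  [G on ray HJ]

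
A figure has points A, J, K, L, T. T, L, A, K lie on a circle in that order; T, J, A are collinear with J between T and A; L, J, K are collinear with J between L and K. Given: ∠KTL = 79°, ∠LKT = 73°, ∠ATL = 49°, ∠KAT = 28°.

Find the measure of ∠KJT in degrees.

∠KJT = 77°

1. ∠AKL = 49°  [same arc LA]
2. ∠AJK = 103°  [△AJK]
3. ∠KJT = 77°  [linear pair at J on TA]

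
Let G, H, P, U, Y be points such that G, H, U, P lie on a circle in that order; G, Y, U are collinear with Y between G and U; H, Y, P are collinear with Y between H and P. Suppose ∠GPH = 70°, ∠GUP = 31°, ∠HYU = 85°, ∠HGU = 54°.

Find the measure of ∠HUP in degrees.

∠HUP = 101°

1. ∠GUH = 70°  [same arc GH]
2. ∠PHU = 25°  [△HYU]
3. ∠HPU = 54°  [same arc HU]
4. ∠HUP = 101°  [△HUP]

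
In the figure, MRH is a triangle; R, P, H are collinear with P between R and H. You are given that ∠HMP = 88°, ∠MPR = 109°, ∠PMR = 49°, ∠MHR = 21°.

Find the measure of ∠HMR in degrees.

∠HMR = 137°

1. ∠MRP = 22°  [△MRP]
2. ∠HRM = 22°  [P on ray RH]
3. ∠HMR = 137°  [△MRH]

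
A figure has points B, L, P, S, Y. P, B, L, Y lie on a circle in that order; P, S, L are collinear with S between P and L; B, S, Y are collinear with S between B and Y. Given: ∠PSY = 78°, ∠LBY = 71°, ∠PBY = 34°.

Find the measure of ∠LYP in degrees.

∠LYP = 75°

1. ∠LPY = 71°  [same arc LY]
2. ∠PLY = 34°  [same arc PY]
3. ∠LYP = 75°  [△PLY]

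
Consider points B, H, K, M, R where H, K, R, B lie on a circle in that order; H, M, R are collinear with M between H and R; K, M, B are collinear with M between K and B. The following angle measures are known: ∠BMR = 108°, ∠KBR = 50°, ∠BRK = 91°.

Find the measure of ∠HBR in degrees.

1. ∠BRH = 22°  [△RMB]
2. ∠BKR = 39°  [△KRB]
3. ∠BHR = 39°  [same arc RB]
4. ∠HBR = 119°  [△HRB]

∠HBR = 119°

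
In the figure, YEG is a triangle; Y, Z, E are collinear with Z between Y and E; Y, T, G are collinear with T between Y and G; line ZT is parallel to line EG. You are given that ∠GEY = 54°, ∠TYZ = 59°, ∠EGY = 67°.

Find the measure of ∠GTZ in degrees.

1. ∠TZY = 54°  [ZT∥EG, corresponding at Z]
2. ∠YTZ = 67°  [△YZT]
3. ∠GTZ = 113°  [linear pair at T on YG]

∠GTZ = 113°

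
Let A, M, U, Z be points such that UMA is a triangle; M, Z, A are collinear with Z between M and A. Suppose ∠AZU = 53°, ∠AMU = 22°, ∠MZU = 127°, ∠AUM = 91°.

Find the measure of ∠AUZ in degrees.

1. ∠MAU = 67°  [△UMA]
2. ∠UAZ = 67°  [Z on ray AM]
3. ∠AUZ = 60°  [△UZA]

∠AUZ = 60°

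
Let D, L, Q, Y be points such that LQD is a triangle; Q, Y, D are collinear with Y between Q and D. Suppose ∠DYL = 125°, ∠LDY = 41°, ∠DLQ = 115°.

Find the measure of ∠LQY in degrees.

∠LQY = 24°

1. ∠LDQ = 41°  [Y on ray DQ]
2. ∠DQL = 24°  [△LQD]
3. ∠LQY = 24°  [Y on ray QD]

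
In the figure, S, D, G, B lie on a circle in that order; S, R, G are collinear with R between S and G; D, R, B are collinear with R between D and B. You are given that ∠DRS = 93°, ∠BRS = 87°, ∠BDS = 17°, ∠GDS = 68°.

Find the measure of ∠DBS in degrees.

∠DBS = 42°

1. ∠DSG = 70°  [△SRD]
2. ∠DGS = 42°  [△SDG]
3. ∠DBS = 42°  [same arc SD]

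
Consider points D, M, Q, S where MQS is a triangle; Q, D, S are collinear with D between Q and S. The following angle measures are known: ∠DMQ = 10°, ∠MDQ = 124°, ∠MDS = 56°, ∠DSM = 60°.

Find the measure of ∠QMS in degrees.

1. ∠DQM = 46°  [△MQD]
2. ∠MSQ = 60°  [D on ray SQ]
3. ∠MQS = 46°  [D on ray QS]
4. ∠QMS = 74°  [△MQS]

∠QMS = 74°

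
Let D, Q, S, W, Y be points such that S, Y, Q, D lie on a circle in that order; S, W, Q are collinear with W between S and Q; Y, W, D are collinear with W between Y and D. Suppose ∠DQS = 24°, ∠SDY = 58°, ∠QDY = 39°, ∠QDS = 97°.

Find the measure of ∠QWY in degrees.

∠QWY = 63°

1. ∠DSQ = 59°  [△SQD]
2. ∠SQY = 58°  [same arc SY]
3. ∠DYQ = 59°  [same arc QD]
4. ∠QWY = 63°  [△YWQ]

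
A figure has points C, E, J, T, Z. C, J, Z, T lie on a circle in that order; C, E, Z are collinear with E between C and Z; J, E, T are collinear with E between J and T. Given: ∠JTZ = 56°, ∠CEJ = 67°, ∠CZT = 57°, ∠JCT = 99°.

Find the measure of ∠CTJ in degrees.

1. ∠JCZ = 56°  [same arc JZ]
2. ∠CJT = 57°  [△CEJ]
3. ∠CTJ = 24°  [△CJT]

∠CTJ = 24°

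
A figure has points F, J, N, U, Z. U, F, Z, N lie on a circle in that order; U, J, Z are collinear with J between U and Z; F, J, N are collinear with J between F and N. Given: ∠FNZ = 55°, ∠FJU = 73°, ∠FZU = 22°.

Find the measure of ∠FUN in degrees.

1. ∠FUZ = 55°  [same arc FZ]
2. ∠NFU = 52°  [△UJF]
3. ∠FNU = 22°  [same arc UF]
4. ∠FUN = 106°  [△UFN]

∠FUN = 106°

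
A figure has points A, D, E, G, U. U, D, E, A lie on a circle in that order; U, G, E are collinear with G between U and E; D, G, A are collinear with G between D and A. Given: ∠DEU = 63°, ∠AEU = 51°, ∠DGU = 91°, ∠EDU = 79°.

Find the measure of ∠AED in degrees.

∠AED = 114°

1. ∠DAU = 63°  [same arc UD]
2. ∠ADU = 51°  [same arc UA]
3. ∠AUD = 66°  [△UDA]
4. ∠AED = 114°  [cyclic UDEA, opposite ∠U+∠E]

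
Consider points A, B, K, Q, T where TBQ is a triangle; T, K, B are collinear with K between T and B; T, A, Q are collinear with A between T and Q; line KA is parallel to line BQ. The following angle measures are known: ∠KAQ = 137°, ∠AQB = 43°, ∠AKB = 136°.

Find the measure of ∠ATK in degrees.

1. ∠KAT = 43°  [linear pair at A on TQ]
2. ∠AKT = 44°  [linear pair at K on TB]
3. ∠ATK = 93°  [△TKA]

∠ATK = 93°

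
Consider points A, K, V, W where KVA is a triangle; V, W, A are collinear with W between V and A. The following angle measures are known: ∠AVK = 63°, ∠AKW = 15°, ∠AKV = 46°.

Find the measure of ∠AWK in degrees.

∠AWK = 94°

1. ∠KAV = 71°  [△KVA]
2. ∠KAW = 71°  [W on ray AV]
3. ∠AWK = 94°  [△KWA]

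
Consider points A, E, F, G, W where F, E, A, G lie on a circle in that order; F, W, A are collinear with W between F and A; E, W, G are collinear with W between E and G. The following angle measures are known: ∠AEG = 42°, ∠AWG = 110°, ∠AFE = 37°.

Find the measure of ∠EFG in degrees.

∠EFG = 79°

1. ∠AFG = 42°  [same arc AG]
2. ∠EWF = 110°  [vertical angles at W]
3. ∠FWG = 70°  [linear pair at W on FA]
4. ∠FEG = 33°  [△FWE]
5. ∠EGF = 68°  [△FWG]
6. ∠EFG = 79°  [△FEG]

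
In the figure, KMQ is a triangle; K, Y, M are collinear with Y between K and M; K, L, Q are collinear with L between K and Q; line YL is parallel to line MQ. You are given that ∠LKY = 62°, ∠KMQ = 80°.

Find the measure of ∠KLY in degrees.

∠KLY = 38°

1. ∠MKQ = 62°  [Y on KM, L on KQ]
2. ∠KQM = 38°  [△KMQ]
3. ∠KLY = 38°  [YL∥MQ, corresponding at L]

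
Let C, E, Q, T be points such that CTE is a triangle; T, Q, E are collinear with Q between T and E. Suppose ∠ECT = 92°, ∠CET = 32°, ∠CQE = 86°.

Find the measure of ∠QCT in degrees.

1. ∠CTE = 56°  [△CTE]
2. ∠CQT = 94°  [linear pair at Q on TE]
3. ∠CTQ = 56°  [Q on ray TE]
4. ∠QCT = 30°  [△CTQ]

∠QCT = 30°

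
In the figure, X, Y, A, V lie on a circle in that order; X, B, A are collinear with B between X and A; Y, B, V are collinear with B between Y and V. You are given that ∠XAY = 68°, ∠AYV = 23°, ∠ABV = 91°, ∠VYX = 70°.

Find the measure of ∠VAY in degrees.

1. ∠XVY = 68°  [same arc XY]
2. ∠VXY = 42°  [△XYV]
3. ∠VAY = 138°  [cyclic XYAV, opposite ∠X+∠A]

∠VAY = 138°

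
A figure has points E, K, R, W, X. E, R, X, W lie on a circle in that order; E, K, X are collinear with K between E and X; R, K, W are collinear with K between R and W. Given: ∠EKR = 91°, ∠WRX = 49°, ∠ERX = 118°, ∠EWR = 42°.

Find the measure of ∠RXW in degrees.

1. ∠RKX = 89°  [linear pair at K on EX]
2. ∠EXR = 42°  [△RKX]
3. ∠REX = 20°  [△ERX]
4. ∠RWX = 20°  [same arc RX]
5. ∠RXW = 111°  [△RXW]

∠RXW = 111°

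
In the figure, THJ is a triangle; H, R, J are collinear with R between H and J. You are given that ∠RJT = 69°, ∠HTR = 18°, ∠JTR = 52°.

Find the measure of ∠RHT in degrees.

∠RHT = 41°

1. ∠JRT = 59°  [△TRJ]
2. ∠HRT = 121°  [linear pair at R on HJ]
3. ∠RHT = 41°  [△THR]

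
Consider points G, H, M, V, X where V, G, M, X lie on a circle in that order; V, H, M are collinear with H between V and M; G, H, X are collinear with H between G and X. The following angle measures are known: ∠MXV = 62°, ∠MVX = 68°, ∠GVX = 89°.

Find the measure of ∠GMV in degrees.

∠GMV = 41°

1. ∠VMX = 50°  [△VMX]
2. ∠VGX = 50°  [same arc VX]
3. ∠GXV = 41°  [△VGX]
4. ∠GMV = 41°  [same arc VG]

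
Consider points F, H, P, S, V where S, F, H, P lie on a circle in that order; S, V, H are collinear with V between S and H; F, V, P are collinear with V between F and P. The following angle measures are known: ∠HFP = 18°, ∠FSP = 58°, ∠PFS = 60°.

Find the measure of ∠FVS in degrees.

∠FVS = 80°

1. ∠FHP = 122°  [cyclic SFHP, opposite ∠S+∠H]
2. ∠PHS = 60°  [same arc SP]
3. ∠FPH = 40°  [△FHP]
4. ∠HVP = 80°  [△HVP]
5. ∠FVS = 80°  [vertical angles at V]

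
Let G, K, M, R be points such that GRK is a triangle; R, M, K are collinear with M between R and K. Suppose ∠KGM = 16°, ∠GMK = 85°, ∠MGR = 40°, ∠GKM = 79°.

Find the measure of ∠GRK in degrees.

1. ∠GMR = 95°  [linear pair at M on RK]
2. ∠GRM = 45°  [△GRM]
3. ∠GRK = 45°  [M on ray RK]

∠GRK = 45°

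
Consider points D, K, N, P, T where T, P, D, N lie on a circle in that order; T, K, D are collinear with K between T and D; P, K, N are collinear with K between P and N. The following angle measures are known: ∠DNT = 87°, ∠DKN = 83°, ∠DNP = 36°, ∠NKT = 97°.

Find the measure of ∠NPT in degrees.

∠NPT = 61°

1. ∠PKT = 83°  [vertical angles at K]
2. ∠DTP = 36°  [same arc PD]
3. ∠NPT = 61°  [△TKP]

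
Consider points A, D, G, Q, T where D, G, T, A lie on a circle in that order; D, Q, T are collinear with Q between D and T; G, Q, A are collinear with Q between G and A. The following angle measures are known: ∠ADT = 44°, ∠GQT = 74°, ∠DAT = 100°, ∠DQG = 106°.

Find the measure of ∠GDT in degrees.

1. ∠AGT = 44°  [same arc TA]
2. ∠DTG = 62°  [△GQT]
3. ∠DGT = 80°  [cyclic DGTA, opposite ∠G+∠A]
4. ∠GDT = 38°  [△DGT]

∠GDT = 38°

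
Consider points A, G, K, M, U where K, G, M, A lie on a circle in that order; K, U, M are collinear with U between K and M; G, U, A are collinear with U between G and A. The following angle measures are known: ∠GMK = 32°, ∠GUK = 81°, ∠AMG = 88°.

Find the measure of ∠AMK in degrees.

1. ∠GAK = 32°  [same arc KG]
2. ∠AKG = 92°  [cyclic KGMA, opposite ∠K+∠M]
3. ∠AGK = 56°  [△KGA]
4. ∠AMK = 56°  [same arc KA]

∠AMK = 56°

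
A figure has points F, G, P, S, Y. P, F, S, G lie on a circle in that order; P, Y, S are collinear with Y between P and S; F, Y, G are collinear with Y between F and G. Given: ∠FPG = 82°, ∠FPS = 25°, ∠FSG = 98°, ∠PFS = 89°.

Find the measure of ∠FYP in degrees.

1. ∠FGS = 25°  [same arc FS]
2. ∠FSP = 66°  [△PFS]
3. ∠GFS = 57°  [△FSG]
4. ∠FYS = 57°  [△FYS]
5. ∠FYP = 123°  [linear pair at Y on PS]

∠FYP = 123°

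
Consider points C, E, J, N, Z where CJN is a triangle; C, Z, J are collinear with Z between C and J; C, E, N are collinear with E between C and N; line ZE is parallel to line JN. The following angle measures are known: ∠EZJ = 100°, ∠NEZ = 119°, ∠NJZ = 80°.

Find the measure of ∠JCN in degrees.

1. ∠CEZ = 61°  [linear pair at E on CN]
2. ∠CJN = 80°  [Z on ray JC]
3. ∠CNJ = 61°  [ZE∥JN, corresponding at E]
4. ∠JCN = 39°  [△CJN]

∠JCN = 39°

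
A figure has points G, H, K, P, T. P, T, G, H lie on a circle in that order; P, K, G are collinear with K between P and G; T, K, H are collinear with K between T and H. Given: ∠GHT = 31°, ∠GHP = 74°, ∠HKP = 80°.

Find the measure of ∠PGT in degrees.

1. ∠GPT = 31°  [same arc TG]
2. ∠GTP = 106°  [cyclic PTGH, opposite ∠T+∠H]
3. ∠PGT = 43°  [△PTG]

∠PGT = 43°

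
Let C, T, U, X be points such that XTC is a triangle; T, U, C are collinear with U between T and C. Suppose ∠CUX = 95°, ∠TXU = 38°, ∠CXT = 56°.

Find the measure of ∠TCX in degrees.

1. ∠TUX = 85°  [linear pair at U on TC]
2. ∠UTX = 57°  [△XTU]
3. ∠CTX = 57°  [U on ray TC]
4. ∠TCX = 67°  [△XTC]

∠TCX = 67°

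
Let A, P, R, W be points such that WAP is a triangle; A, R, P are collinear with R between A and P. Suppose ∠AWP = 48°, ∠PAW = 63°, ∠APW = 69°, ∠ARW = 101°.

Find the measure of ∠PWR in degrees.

∠PWR = 32°

1. ∠RPW = 69°  [R on ray PA]
2. ∠PRW = 79°  [linear pair at R on AP]
3. ∠PWR = 32°  [△WRP]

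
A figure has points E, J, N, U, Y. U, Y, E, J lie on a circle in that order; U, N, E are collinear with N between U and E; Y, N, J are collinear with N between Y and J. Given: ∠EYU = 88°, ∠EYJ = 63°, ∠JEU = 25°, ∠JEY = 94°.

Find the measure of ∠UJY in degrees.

1. ∠JYU = 25°  [same arc UJ]
2. ∠JUY = 86°  [cyclic UYEJ, opposite ∠U+∠E]
3. ∠UJY = 69°  [△UYJ]

∠UJY = 69°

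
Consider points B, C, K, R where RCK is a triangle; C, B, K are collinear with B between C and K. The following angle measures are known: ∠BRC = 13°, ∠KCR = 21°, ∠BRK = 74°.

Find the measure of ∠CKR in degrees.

∠CKR = 72°

1. ∠BCR = 21°  [B on ray CK]
2. ∠CBR = 146°  [△RCB]
3. ∠KBR = 34°  [linear pair at B on CK]
4. ∠BKR = 72°  [△RBK]
5. ∠CKR = 72°  [B on ray KC]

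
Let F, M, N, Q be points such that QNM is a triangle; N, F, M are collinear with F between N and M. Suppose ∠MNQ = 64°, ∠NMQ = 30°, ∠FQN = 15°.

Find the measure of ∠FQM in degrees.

∠FQM = 71°

1. ∠FNQ = 64°  [F on ray NM]
2. ∠FMQ = 30°  [F on ray MN]
3. ∠NFQ = 101°  [△QNF]
4. ∠MFQ = 79°  [linear pair at F on NM]
5. ∠FQM = 71°  [△QFM]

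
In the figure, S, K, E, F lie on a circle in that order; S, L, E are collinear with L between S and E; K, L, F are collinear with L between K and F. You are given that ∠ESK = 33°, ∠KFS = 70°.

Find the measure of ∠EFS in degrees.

∠EFS = 103°

1. ∠KES = 70°  [same arc SK]
2. ∠EKS = 77°  [△SKE]
3. ∠EFS = 103°  [cyclic SKEF, opposite ∠K+∠F]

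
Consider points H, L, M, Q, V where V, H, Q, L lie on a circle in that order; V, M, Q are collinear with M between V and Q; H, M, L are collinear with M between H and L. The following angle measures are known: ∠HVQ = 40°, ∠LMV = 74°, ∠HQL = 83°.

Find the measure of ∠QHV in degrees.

∠QHV = 91°

1. ∠HLQ = 40°  [same arc HQ]
2. ∠HMQ = 74°  [vertical angles at M]
3. ∠LHQ = 57°  [△HQL]
4. ∠HQV = 49°  [△HMQ]
5. ∠QHV = 91°  [△VHQ]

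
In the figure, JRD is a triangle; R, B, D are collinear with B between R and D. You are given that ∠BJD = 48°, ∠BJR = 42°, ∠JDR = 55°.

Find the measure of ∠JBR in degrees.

1. ∠BDJ = 55°  [B on ray DR]
2. ∠DBJ = 77°  [△JBD]
3. ∠JBR = 103°  [linear pair at B on RD]

∠JBR = 103°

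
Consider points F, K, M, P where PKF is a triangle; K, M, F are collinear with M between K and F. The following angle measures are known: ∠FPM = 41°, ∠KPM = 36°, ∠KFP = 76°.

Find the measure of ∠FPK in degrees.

1. ∠MFP = 76°  [M on ray FK]
2. ∠FMP = 63°  [△PMF]
3. ∠KMP = 117°  [linear pair at M on KF]
4. ∠MKP = 27°  [△PKM]
5. ∠FKP = 27°  [M on ray KF]
6. ∠FPK = 77°  [△PKF]

∠FPK = 77°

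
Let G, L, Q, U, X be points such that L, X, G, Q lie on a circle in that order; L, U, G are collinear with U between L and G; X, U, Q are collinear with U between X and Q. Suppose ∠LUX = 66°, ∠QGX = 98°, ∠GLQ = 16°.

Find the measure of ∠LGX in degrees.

∠LGX = 50°

1. ∠GUX = 114°  [linear pair at U on LG]
2. ∠GXQ = 16°  [same arc GQ]
3. ∠LGX = 50°  [△XUG]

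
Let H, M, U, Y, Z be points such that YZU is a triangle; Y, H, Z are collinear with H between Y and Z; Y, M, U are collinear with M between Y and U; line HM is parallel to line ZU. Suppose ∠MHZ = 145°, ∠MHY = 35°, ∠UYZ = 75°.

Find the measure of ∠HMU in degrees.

∠HMU = 110°

1. ∠UZY = 35°  [HM∥ZU, corresponding at H]
2. ∠YUZ = 70°  [△YZU]
3. ∠HMY = 70°  [HM∥ZU, corresponding at M]
4. ∠HMU = 110°  [linear pair at M on YU]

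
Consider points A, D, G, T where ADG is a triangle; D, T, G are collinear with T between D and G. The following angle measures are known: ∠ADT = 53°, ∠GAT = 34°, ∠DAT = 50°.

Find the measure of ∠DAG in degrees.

∠DAG = 84°

1. ∠ATD = 77°  [△ADT]
2. ∠ADG = 53°  [T on ray DG]
3. ∠ATG = 103°  [linear pair at T on DG]
4. ∠AGT = 43°  [△ATG]
5. ∠AGD = 43°  [T on ray GD]
6. ∠DAG = 84°  [△ADG]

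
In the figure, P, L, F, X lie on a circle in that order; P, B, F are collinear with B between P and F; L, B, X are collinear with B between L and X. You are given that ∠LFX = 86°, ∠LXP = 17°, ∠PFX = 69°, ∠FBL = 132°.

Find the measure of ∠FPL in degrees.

1. ∠LPX = 94°  [cyclic PLFX, opposite ∠P+∠F]
2. ∠PLX = 69°  [△PLX]
3. ∠LBP = 48°  [linear pair at B on PF]
4. ∠FPL = 63°  [△PBL]

∠FPL = 63°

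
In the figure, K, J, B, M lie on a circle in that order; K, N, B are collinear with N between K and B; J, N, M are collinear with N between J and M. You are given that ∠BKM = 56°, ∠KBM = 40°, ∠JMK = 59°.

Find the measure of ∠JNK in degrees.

∠JNK = 115°

1. ∠BJM = 56°  [same arc BM]
2. ∠JBK = 59°  [same arc KJ]
3. ∠BNJ = 65°  [△JNB]
4. ∠JNK = 115°  [linear pair at N on KB]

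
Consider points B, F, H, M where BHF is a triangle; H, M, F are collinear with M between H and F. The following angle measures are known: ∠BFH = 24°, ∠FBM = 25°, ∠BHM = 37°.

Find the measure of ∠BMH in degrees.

1. ∠BFM = 24°  [M on ray FH]
2. ∠BMF = 131°  [△BMF]
3. ∠BMH = 49°  [linear pair at M on HF]

∠BMH = 49°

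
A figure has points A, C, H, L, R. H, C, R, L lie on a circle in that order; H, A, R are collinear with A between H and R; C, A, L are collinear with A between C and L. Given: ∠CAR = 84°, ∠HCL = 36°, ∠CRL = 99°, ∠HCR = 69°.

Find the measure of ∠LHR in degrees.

∠LHR = 33°

1. ∠HRL = 36°  [same arc HL]
2. ∠HLR = 111°  [cyclic HCRL, opposite ∠C+∠L]
3. ∠LHR = 33°  [△HRL]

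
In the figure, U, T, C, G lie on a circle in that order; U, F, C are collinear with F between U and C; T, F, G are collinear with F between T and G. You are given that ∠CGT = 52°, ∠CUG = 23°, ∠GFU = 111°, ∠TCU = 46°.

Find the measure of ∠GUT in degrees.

1. ∠CTG = 23°  [same arc CG]
2. ∠GCT = 105°  [△TCG]
3. ∠GUT = 75°  [cyclic UTCG, opposite ∠U+∠C]

∠GUT = 75°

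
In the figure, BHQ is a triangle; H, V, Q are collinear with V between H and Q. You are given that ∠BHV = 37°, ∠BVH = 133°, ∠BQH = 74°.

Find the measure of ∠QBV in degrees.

1. ∠BVQ = 47°  [linear pair at V on HQ]
2. ∠BQV = 74°  [V on ray QH]
3. ∠QBV = 59°  [△BVQ]

∠QBV = 59°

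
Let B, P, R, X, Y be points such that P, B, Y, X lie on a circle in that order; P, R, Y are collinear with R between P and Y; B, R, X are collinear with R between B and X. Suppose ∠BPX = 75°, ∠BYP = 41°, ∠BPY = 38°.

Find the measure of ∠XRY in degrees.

1. ∠BXP = 41°  [same arc PB]
2. ∠BXY = 38°  [same arc BY]
3. ∠PBX = 64°  [△PBX]
4. ∠PYX = 64°  [same arc PX]
5. ∠XRY = 78°  [△YRX]

∠XRY = 78°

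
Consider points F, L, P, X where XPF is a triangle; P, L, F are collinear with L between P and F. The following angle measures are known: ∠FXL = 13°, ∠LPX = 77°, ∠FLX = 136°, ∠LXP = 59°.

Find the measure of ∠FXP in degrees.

1. ∠LFX = 31°  [△XLF]
2. ∠FPX = 77°  [L on ray PF]
3. ∠PFX = 31°  [L on ray FP]
4. ∠FXP = 72°  [△XPF]

∠FXP = 72°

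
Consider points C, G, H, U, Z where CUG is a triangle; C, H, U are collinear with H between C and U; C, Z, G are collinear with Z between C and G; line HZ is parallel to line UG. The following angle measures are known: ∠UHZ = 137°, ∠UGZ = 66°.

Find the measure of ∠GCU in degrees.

∠GCU = 71°

1. ∠CHZ = 43°  [linear pair at H on CU]
2. ∠CGU = 66°  [Z on ray GC]
3. ∠CUG = 43°  [HZ∥UG, corresponding at H]
4. ∠GCU = 71°  [△CUG]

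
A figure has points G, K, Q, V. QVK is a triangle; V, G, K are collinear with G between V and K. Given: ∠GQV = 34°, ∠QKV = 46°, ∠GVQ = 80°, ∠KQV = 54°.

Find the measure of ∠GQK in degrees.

1. ∠QGV = 66°  [△QVG]
2. ∠GKQ = 46°  [G on ray KV]
3. ∠KGQ = 114°  [linear pair at G on VK]
4. ∠GQK = 20°  [△QGK]

∠GQK = 20°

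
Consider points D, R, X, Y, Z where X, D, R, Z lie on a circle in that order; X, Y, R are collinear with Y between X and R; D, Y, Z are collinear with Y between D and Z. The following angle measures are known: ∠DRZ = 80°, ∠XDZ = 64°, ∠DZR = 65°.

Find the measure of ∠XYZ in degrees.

1. ∠DXZ = 100°  [cyclic XDRZ, opposite ∠X+∠R]
2. ∠RDZ = 35°  [△DRZ]
3. ∠DZX = 16°  [△XDZ]
4. ∠RXZ = 35°  [same arc RZ]
5. ∠XYZ = 129°  [△XYZ]

∠XYZ = 129°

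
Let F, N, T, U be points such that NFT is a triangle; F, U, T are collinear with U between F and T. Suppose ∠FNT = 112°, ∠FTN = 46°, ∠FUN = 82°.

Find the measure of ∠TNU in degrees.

∠TNU = 36°

1. ∠NTU = 46°  [U on ray TF]
2. ∠NUT = 98°  [linear pair at U on FT]
3. ∠TNU = 36°  [△NUT]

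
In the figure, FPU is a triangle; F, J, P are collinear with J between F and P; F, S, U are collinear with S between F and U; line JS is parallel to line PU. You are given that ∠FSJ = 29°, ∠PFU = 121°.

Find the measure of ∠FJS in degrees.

∠FJS = 30°

1. ∠FUP = 29°  [JS∥PU, corresponding at S]
2. ∠FPU = 30°  [△FPU]
3. ∠FJS = 30°  [JS∥PU, corresponding at J]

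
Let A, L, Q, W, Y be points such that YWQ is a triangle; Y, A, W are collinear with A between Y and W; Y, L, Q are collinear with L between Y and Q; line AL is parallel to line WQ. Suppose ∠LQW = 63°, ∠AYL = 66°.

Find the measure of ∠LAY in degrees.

1. ∠WQY = 63°  [L on ray QY]
2. ∠QYW = 66°  [A on YW, L on YQ]
3. ∠QWY = 51°  [△YWQ]
4. ∠LAY = 51°  [AL∥WQ, corresponding at A]

∠LAY = 51°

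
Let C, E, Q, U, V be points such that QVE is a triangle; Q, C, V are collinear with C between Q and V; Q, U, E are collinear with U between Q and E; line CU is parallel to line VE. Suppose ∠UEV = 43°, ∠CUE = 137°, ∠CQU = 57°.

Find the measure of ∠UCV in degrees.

1. ∠CUQ = 43°  [linear pair at U on QE]
2. ∠QCU = 80°  [△QCU]
3. ∠UCV = 100°  [linear pair at C on QV]

∠UCV = 100°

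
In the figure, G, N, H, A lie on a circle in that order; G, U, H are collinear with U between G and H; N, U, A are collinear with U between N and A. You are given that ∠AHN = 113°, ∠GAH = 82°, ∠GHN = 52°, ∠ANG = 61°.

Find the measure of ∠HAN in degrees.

∠HAN = 30°

1. ∠GNH = 98°  [cyclic GNHA, opposite ∠N+∠A]
2. ∠HGN = 30°  [△GNH]
3. ∠HAN = 30°  [same arc NH]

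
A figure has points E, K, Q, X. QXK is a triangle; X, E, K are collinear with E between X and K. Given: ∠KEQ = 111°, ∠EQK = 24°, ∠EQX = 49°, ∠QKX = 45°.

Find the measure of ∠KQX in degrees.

1. ∠QEX = 69°  [linear pair at E on XK]
2. ∠EXQ = 62°  [△QXE]
3. ∠KXQ = 62°  [E on ray XK]
4. ∠KQX = 73°  [△QXK]

∠KQX = 73°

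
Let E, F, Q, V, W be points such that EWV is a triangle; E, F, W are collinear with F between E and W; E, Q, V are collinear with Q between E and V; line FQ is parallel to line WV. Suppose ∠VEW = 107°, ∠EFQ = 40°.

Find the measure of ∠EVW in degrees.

1. ∠FEQ = 107°  [F on EW, Q on EV]
2. ∠EQF = 33°  [△EFQ]
3. ∠EVW = 33°  [FQ∥WV, corresponding at Q]

∠EVW = 33°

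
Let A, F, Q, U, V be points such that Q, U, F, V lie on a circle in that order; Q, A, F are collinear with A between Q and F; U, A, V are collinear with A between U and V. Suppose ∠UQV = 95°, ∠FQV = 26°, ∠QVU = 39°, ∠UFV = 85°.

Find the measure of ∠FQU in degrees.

∠FQU = 69°

1. ∠FUV = 26°  [same arc FV]
2. ∠FVU = 69°  [△UFV]
3. ∠FQU = 69°  [same arc UF]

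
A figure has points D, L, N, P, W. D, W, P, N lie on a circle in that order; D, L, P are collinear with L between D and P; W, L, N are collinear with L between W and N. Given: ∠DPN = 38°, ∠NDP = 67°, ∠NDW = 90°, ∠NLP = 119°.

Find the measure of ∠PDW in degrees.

1. ∠DWN = 38°  [same arc DN]
2. ∠DLW = 119°  [vertical angles at L]
3. ∠PDW = 23°  [△DLW]

∠PDW = 23°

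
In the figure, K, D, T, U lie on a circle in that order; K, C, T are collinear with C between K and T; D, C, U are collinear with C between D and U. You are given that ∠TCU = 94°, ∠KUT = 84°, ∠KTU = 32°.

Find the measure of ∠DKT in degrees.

1. ∠DCK = 94°  [vertical angles at C]
2. ∠KDU = 32°  [same arc KU]
3. ∠DKT = 54°  [△KCD]

∠DKT = 54°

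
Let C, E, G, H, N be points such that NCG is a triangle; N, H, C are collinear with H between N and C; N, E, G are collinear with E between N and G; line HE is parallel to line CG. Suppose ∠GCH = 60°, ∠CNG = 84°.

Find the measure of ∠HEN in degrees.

∠HEN = 36°

1. ∠GCN = 60°  [H on ray CN]
2. ∠CGN = 36°  [△NCG]
3. ∠HEN = 36°  [HE∥CG, corresponding at E]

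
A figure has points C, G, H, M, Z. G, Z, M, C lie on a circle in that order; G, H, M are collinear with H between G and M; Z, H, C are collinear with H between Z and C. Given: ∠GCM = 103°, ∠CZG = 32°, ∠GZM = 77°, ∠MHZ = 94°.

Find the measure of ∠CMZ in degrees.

1. ∠CMG = 32°  [same arc GC]
2. ∠CHG = 94°  [vertical angles at H]
3. ∠CGM = 45°  [△GMC]
4. ∠CHM = 86°  [linear pair at H on GM]
5. ∠CZM = 45°  [same arc MC]
6. ∠MCZ = 62°  [△MHC]
7. ∠CMZ = 73°  [△ZMC]

∠CMZ = 73°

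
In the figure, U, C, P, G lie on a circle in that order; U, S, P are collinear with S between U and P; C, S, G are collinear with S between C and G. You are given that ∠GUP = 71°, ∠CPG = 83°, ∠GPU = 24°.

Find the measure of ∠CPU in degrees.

1. ∠GCP = 71°  [same arc PG]
2. ∠PGU = 85°  [△UPG]
3. ∠CGP = 26°  [△CPG]
4. ∠PCU = 95°  [cyclic UCPG, opposite ∠C+∠G]
5. ∠CUP = 26°  [same arc CP]
6. ∠CPU = 59°  [△UCP]

∠CPU = 59°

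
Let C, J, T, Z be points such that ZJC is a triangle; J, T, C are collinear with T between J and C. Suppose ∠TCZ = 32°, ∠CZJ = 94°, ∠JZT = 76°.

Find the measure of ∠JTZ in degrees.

1. ∠JCZ = 32°  [T on ray CJ]
2. ∠CJZ = 54°  [△ZJC]
3. ∠TJZ = 54°  [T on ray JC]
4. ∠JTZ = 50°  [△ZJT]

∠JTZ = 50°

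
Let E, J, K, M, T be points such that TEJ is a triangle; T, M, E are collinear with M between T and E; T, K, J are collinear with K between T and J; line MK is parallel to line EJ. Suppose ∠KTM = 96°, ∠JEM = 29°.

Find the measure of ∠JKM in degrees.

∠JKM = 125°

1. ∠ETJ = 96°  [M on TE, K on TJ]
2. ∠JET = 29°  [M on ray ET]
3. ∠EJT = 55°  [△TEJ]
4. ∠MKT = 55°  [MK∥EJ, corresponding at K]
5. ∠JKM = 125°  [linear pair at K on TJ]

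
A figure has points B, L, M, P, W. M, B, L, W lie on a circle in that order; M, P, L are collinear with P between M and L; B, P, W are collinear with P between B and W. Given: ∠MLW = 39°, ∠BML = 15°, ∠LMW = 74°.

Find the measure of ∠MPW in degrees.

1. ∠BWL = 15°  [same arc BL]
2. ∠LPW = 126°  [△LPW]
3. ∠MPW = 54°  [linear pair at P on ML]

∠MPW = 54°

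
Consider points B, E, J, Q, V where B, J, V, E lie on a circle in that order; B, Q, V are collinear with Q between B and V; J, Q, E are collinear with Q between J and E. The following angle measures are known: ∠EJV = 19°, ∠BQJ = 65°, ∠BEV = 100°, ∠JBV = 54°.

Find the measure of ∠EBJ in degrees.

1. ∠JEV = 54°  [same arc JV]
2. ∠EVJ = 107°  [△JVE]
3. ∠EBJ = 73°  [cyclic BJVE, opposite ∠B+∠V]

∠EBJ = 73°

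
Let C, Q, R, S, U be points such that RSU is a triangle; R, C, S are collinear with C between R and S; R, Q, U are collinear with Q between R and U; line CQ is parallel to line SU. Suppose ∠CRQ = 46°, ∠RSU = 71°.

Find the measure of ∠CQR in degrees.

∠CQR = 63°

1. ∠SRU = 46°  [C on RS, Q on RU]
2. ∠RUS = 63°  [△RSU]
3. ∠CQR = 63°  [CQ∥SU, corresponding at Q]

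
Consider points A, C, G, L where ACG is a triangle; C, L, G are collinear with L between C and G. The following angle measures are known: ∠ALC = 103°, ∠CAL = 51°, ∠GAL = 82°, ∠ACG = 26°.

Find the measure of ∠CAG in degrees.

1. ∠ALG = 77°  [linear pair at L on CG]
2. ∠AGL = 21°  [△ALG]
3. ∠AGC = 21°  [L on ray GC]
4. ∠CAG = 133°  [△ACG]

∠CAG = 133°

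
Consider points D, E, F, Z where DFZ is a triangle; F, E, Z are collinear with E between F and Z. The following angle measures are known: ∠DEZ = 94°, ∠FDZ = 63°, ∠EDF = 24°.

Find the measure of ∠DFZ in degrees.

∠DFZ = 70°

1. ∠DEF = 86°  [linear pair at E on FZ]
2. ∠DFE = 70°  [△DFE]
3. ∠DFZ = 70°  [E on ray FZ]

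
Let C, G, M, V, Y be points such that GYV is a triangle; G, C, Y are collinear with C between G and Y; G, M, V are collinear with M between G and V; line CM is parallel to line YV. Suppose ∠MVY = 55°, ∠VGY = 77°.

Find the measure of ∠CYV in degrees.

∠CYV = 48°

1. ∠GVY = 55°  [M on ray VG]
2. ∠GYV = 48°  [△GYV]
3. ∠CYV = 48°  [C on ray YG]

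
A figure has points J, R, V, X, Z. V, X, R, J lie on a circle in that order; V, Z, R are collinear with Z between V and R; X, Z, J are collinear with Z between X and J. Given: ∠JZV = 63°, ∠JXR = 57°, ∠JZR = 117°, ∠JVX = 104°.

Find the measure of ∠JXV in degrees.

1. ∠JVR = 57°  [same arc RJ]
2. ∠VJX = 60°  [△VZJ]
3. ∠JXV = 16°  [△VXJ]

∠JXV = 16°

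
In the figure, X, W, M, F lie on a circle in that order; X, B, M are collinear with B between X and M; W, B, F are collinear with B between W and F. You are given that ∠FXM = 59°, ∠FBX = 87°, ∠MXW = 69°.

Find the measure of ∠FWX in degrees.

∠FWX = 18°

1. ∠MBW = 87°  [vertical angles at B]
2. ∠WBX = 93°  [linear pair at B on XM]
3. ∠FWX = 18°  [△XBW]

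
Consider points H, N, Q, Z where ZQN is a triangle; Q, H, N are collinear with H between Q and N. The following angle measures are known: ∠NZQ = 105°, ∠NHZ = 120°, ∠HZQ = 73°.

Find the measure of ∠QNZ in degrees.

∠QNZ = 28°

1. ∠QHZ = 60°  [linear pair at H on QN]
2. ∠HQZ = 47°  [△ZQH]
3. ∠NQZ = 47°  [H on ray QN]
4. ∠QNZ = 28°  [△ZQN]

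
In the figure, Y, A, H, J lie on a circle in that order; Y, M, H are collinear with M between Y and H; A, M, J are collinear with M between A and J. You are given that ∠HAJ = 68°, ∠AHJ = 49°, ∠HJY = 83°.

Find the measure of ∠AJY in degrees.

1. ∠AJH = 63°  [△AHJ]
2. ∠HAY = 97°  [cyclic YAHJ, opposite ∠A+∠J]
3. ∠AYH = 63°  [same arc AH]
4. ∠AHY = 20°  [△YAH]
5. ∠AJY = 20°  [same arc YA]

∠AJY = 20°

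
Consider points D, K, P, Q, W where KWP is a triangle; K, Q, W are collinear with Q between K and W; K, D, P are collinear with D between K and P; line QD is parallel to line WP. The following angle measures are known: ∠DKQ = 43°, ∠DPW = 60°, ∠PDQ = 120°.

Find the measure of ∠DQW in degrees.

∠DQW = 103°

1. ∠KDQ = 60°  [linear pair at D on KP]
2. ∠DQK = 77°  [△KQD]
3. ∠DQW = 103°  [linear pair at Q on KW]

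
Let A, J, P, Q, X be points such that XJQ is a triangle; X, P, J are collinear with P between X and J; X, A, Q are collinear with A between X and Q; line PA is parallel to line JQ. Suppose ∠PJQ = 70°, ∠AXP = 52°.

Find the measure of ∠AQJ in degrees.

1. ∠QJX = 70°  [P on ray JX]
2. ∠JXQ = 52°  [P on XJ, A on XQ]
3. ∠JQX = 58°  [△XJQ]
4. ∠AQJ = 58°  [A on ray QX]

∠AQJ = 58°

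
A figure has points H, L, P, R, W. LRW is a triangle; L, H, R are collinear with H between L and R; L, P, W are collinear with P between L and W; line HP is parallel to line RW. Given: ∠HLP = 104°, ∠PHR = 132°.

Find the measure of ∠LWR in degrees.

∠LWR = 28°

1. ∠LHP = 48°  [linear pair at H on LR]
2. ∠HPL = 28°  [△LHP]
3. ∠LWR = 28°  [HP∥RW, corresponding at P]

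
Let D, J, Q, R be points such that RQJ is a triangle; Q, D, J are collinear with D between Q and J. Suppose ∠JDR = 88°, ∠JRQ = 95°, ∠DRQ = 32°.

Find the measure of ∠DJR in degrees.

1. ∠QDR = 92°  [linear pair at D on QJ]
2. ∠DQR = 56°  [△RQD]
3. ∠JQR = 56°  [D on ray QJ]
4. ∠QJR = 29°  [△RQJ]
5. ∠DJR = 29°  [D on ray JQ]

∠DJR = 29°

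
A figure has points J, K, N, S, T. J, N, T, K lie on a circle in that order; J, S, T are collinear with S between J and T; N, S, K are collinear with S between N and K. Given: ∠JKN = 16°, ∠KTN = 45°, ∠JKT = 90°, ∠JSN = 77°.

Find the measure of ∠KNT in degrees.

∠KNT = 61°

1. ∠JTN = 16°  [same arc JN]
2. ∠NST = 103°  [linear pair at S on JT]
3. ∠KNT = 61°  [△NST]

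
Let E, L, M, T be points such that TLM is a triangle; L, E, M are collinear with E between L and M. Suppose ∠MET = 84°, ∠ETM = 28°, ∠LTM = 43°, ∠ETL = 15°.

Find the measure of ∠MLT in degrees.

∠MLT = 69°

1. ∠LET = 96°  [linear pair at E on LM]
2. ∠ELT = 69°  [△TLE]
3. ∠MLT = 69°  [E on ray LM]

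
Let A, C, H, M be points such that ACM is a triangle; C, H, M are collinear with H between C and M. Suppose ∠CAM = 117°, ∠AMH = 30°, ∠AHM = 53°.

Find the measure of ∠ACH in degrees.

∠ACH = 33°

1. ∠AMC = 30°  [H on ray MC]
2. ∠ACM = 33°  [△ACM]
3. ∠ACH = 33°  [H on ray CM]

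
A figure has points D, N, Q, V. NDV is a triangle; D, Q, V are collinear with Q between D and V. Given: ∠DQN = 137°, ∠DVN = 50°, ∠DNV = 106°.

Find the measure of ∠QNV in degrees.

∠QNV = 87°

1. ∠NQV = 43°  [linear pair at Q on DV]
2. ∠NVQ = 50°  [Q on ray VD]
3. ∠QNV = 87°  [△NQV]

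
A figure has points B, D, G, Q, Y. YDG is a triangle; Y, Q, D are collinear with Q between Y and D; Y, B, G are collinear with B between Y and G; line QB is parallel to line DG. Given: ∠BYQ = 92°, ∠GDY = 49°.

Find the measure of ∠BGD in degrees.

∠BGD = 39°

1. ∠DYG = 92°  [Q on YD, B on YG]
2. ∠DGY = 39°  [△YDG]
3. ∠BGD = 39°  [B on ray GY]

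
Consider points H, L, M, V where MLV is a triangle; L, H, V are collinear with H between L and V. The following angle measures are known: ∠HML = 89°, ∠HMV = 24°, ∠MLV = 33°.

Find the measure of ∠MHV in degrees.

∠MHV = 122°

1. ∠HLM = 33°  [H on ray LV]
2. ∠LHM = 58°  [△MLH]
3. ∠MHV = 122°  [linear pair at H on LV]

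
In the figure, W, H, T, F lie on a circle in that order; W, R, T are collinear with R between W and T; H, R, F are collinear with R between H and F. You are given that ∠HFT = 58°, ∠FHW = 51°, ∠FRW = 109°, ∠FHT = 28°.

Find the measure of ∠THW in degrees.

1. ∠HWT = 58°  [same arc HT]
2. ∠HRT = 109°  [vertical angles at R]
3. ∠HTW = 43°  [△HRT]
4. ∠THW = 79°  [△WHT]

∠THW = 79°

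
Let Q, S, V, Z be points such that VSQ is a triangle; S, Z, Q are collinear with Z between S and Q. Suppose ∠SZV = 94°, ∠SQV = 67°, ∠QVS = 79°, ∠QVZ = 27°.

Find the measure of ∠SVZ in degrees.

1. ∠QSV = 34°  [△VSQ]
2. ∠VSZ = 34°  [Z on ray SQ]
3. ∠SVZ = 52°  [△VSZ]

∠SVZ = 52°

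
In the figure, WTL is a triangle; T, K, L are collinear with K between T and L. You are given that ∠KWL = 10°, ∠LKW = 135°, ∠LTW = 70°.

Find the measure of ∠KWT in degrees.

∠KWT = 65°

1. ∠TKW = 45°  [linear pair at K on TL]
2. ∠KTW = 70°  [K on ray TL]
3. ∠KWT = 65°  [△WTK]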